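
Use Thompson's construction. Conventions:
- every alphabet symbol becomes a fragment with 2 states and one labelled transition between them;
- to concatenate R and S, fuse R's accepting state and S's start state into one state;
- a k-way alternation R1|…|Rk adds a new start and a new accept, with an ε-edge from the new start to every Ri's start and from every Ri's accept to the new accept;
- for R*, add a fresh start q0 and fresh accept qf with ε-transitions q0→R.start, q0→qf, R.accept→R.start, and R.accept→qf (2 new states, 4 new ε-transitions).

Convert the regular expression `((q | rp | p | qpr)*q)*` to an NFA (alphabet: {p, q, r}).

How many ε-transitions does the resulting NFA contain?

16

Per subexpression:
Each of the 8 symbol leaves contributes 0 ε-transitions.
  rp : 0 ε-transitions
  qpr : 0 ε-transitions
  q | rp | p | qpr : 8 ε-transitions
  (q | rp | p | qpr)* : 12 ε-transitions
  (q | rp | p | qpr)*q : 12 ε-transitions
  ((q | rp | p | qpr)*q)* : 16 ε-transitions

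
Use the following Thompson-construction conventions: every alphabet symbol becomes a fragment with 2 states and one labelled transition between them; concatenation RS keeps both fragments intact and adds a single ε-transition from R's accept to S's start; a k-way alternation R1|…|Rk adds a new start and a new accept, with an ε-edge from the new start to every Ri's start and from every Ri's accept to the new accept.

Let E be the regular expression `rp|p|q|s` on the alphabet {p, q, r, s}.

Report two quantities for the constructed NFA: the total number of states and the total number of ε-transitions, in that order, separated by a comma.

12, 9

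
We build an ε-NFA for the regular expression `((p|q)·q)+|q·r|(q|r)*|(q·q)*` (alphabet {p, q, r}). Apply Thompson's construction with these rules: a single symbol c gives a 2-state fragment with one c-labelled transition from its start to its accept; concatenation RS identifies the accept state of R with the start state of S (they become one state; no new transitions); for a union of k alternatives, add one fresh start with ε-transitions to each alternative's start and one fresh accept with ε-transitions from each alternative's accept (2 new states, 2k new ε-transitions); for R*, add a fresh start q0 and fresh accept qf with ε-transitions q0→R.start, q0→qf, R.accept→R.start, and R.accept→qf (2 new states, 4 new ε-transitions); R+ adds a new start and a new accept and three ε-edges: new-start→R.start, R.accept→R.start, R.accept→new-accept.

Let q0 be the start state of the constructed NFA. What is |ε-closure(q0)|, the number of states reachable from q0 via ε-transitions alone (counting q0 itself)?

15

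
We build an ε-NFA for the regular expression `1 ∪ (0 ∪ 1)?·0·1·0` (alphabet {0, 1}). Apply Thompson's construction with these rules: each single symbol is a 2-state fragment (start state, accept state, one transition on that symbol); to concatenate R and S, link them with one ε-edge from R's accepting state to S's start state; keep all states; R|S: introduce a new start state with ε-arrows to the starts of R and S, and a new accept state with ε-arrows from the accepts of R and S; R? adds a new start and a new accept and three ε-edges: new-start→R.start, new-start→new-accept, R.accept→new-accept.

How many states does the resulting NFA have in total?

By structural recursion:
Each of the 6 symbol leaves contributes a 2-state fragment.
  0 ∪ 1 → 6 states
  (0 ∪ 1)? → 8 states
  (0 ∪ 1)?·0·1·0 → 14 states
  1 ∪ (0 ∪ 1)?·0·1·0 → 18 states

18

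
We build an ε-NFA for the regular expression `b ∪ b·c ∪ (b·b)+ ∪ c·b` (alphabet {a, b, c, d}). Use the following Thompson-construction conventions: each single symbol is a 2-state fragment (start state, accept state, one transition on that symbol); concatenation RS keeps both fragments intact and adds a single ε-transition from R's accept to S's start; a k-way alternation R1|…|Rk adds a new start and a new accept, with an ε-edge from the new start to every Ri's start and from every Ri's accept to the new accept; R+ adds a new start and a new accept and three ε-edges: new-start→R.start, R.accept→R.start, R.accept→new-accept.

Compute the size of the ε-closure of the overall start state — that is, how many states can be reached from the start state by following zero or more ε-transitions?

6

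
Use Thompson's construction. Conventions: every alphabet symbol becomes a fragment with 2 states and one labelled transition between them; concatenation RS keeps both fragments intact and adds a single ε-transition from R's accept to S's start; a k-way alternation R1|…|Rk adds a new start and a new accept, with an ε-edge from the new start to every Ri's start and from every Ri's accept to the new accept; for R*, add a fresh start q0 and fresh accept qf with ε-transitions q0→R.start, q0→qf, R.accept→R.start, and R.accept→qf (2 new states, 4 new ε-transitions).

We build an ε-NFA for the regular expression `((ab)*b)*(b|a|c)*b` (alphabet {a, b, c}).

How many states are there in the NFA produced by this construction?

By structural recursion:
Each of the 7 symbol leaves contributes a 2-state fragment.
  ab = 4 states
  (ab)* = 6 states
  (ab)*b = 8 states
  ((ab)*b)* = 10 states
  b|a|c = 8 states
  (b|a|c)* = 10 states
  ((ab)*b)*(b|a|c)*b = 22 states

22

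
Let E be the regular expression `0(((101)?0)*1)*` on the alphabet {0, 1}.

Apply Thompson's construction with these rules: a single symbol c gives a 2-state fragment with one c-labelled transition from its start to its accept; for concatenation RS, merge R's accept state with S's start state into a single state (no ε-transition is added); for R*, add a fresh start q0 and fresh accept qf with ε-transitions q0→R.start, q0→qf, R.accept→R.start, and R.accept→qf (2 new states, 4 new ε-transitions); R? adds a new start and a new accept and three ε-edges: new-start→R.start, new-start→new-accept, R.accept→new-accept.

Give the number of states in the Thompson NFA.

13

Recursing over subexpressions:
Each of the 6 symbol leaves contributes a 2-state fragment.
  101 — 4 states
  (101)? — 6 states
  (101)?0 — 7 states
  ((101)?0)* — 9 states
  ((101)?0)*1 — 10 states
  (((101)?0)*1)* — 12 states
  0(((101)?0)*1)* — 13 states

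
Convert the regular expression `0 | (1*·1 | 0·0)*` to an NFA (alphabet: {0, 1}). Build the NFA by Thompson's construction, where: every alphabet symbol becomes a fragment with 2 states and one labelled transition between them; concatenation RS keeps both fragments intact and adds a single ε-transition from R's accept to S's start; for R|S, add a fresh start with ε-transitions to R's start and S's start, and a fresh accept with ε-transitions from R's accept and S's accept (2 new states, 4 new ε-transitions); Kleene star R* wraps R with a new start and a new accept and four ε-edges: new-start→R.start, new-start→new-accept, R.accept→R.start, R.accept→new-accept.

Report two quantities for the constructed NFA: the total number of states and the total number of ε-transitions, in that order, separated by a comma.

Recursing over subexpressions:
Each of the 5 symbol leaves contributes 2 states and 0 ε-transitions.
  1* : 4 states, 4 ε-transitions
  1*·1 : 6 states, 5 ε-transitions
  0·0 : 4 states, 1 ε-transition
  1*·1 | 0·0 : 12 states, 10 ε-transitions
  (1*·1 | 0·0)* : 14 states, 14 ε-transitions
  0 | (1*·1 | 0·0)* : 18 states, 18 ε-transitions

18, 18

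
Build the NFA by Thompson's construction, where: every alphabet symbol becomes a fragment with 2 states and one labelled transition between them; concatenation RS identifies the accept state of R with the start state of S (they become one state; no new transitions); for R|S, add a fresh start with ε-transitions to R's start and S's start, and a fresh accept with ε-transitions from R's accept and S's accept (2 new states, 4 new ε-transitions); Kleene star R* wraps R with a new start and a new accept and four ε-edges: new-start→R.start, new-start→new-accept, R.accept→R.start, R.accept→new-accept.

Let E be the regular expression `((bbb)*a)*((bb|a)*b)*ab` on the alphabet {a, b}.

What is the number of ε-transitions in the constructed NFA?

Per subexpression:
Each of the 10 symbol leaves contributes 0 ε-transitions.
  bbb — 0 ε-transitions
  (bbb)* — 4 ε-transitions
  (bbb)*a — 4 ε-transitions
  ((bbb)*a)* — 8 ε-transitions
  bb — 0 ε-transitions
  bb|a — 4 ε-transitions
  (bb|a)* — 8 ε-transitions
  (bb|a)*b — 8 ε-transitions
  ((bb|a)*b)* — 12 ε-transitions
  ((bbb)*a)*((bb|a)*b)*ab — 20 ε-transitions

20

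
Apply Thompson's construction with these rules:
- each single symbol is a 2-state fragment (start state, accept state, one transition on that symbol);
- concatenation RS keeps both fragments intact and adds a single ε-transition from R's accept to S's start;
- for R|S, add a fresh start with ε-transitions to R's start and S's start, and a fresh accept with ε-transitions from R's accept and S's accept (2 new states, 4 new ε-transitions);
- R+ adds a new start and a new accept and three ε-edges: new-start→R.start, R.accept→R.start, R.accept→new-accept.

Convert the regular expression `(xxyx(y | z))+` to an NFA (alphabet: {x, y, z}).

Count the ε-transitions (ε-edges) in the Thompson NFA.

11

Building bottom-up:
Each of the 6 symbol leaves contributes 0 ε-transitions.
  y | z — 4 ε-transitions
  xxyx(y | z) — 8 ε-transitions
  (xxyx(y | z))+ — 11 ε-transitions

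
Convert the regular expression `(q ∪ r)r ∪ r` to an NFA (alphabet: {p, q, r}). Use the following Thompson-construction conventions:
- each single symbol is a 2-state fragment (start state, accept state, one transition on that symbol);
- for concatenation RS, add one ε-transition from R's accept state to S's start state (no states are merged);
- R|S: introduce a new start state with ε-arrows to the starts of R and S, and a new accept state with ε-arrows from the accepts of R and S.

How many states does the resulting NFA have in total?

Bottom-up over the parse tree:
Each of the 4 symbol leaves contributes a 2-state fragment.
  q ∪ r → 6 states
  (q ∪ r)r → 8 states
  (q ∪ r)r ∪ r → 12 states

12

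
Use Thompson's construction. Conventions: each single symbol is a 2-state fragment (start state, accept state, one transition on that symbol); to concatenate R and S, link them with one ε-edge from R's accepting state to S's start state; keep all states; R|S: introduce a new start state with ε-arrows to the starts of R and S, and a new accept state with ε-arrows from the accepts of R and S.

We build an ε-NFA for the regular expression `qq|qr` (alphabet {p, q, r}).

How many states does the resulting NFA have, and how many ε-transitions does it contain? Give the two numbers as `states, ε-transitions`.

10, 6

Per subexpression:
Each of the 4 symbol leaves contributes 2 states and 0 ε-transitions.
  qq → 4 states, 1 ε-transition
  qr → 4 states, 1 ε-transition
  qq|qr → 10 states, 6 ε-transitions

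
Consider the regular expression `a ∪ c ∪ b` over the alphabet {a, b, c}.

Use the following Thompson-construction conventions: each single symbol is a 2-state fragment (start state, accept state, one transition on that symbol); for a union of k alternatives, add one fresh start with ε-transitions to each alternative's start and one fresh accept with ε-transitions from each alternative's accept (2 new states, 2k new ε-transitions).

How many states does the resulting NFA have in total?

Recursing over subexpressions:
Each of the 3 symbol leaves contributes a 2-state fragment.
  a ∪ c ∪ b = 8 states

8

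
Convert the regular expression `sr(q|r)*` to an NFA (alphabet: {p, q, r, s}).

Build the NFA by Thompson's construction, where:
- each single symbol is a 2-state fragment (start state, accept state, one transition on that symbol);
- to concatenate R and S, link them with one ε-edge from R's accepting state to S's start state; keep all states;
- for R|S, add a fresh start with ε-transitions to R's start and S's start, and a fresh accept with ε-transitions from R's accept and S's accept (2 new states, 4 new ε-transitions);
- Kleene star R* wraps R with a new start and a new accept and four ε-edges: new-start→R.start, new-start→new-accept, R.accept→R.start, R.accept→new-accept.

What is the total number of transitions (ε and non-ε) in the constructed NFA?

14

By structural recursion:
Each of the 4 symbol leaves contributes 1 transition (1 symbol, 0 ε).
  q|r : 6 transitions (2 symbol, 4 ε)
  (q|r)* : 10 transitions (2 symbol, 8 ε)
  sr(q|r)* : 14 transitions (4 symbol, 10 ε)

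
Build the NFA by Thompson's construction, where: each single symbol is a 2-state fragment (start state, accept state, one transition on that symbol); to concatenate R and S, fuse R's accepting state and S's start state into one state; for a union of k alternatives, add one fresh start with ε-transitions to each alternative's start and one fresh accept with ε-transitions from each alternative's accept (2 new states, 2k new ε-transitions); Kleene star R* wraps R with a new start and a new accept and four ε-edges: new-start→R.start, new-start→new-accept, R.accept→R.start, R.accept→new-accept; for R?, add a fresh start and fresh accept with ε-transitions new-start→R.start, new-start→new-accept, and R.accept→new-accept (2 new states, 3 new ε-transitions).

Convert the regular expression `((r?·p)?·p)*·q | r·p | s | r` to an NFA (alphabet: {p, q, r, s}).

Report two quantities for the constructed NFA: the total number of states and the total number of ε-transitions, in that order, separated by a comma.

20, 18

Building bottom-up:
Each of the 8 symbol leaves contributes 2 states and 0 ε-transitions.
  r? → 4 states, 3 ε-transitions
  r?·p → 5 states, 3 ε-transitions
  (r?·p)? → 7 states, 6 ε-transitions
  (r?·p)?·p → 8 states, 6 ε-transitions
  ((r?·p)?·p)* → 10 states, 10 ε-transitions
  ((r?·p)?·p)*·q → 11 states, 10 ε-transitions
  r·p → 3 states, 0 ε-transitions
  ((r?·p)?·p)*·q | r·p | s | r → 20 states, 18 ε-transitions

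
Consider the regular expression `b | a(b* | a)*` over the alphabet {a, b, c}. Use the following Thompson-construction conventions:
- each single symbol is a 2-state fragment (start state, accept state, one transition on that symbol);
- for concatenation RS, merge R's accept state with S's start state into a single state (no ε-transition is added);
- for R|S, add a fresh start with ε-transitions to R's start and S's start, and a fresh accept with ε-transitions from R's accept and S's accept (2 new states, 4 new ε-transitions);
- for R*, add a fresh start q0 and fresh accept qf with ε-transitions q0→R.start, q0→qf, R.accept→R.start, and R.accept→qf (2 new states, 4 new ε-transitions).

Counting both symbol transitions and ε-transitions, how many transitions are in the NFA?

Recursing over subexpressions:
Each of the 4 symbol leaves contributes 1 transition (1 symbol, 0 ε).
  b* — 5 transitions (1 symbol, 4 ε)
  b* | a — 10 transitions (2 symbol, 8 ε)
  (b* | a)* — 14 transitions (2 symbol, 12 ε)
  a(b* | a)* — 15 transitions (3 symbol, 12 ε)
  b | a(b* | a)* — 20 transitions (4 symbol, 16 ε)

20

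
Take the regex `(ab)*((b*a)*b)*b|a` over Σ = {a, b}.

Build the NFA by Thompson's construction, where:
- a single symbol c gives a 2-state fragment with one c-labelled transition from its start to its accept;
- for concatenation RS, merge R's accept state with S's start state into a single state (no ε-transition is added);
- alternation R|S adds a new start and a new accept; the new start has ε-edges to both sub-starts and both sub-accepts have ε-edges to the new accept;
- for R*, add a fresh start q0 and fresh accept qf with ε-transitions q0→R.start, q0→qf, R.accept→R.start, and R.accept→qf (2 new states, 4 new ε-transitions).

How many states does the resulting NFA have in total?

Building bottom-up:
Each of the 7 symbol leaves contributes a 2-state fragment.
  ab — 3 states
  (ab)* — 5 states
  b* — 4 states
  b*a — 5 states
  (b*a)* — 7 states
  (b*a)*b — 8 states
  ((b*a)*b)* — 10 states
  (ab)*((b*a)*b)*b — 15 states
  (ab)*((b*a)*b)*b|a — 19 states

19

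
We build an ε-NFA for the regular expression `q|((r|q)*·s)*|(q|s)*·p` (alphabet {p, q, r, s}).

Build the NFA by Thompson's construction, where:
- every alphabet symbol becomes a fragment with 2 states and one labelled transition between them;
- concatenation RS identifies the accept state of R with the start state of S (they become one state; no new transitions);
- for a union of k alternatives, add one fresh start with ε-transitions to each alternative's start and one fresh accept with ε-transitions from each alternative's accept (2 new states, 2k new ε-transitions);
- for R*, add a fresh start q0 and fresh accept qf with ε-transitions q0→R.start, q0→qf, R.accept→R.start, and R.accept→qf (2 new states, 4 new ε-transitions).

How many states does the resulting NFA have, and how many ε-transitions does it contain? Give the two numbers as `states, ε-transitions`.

24, 26

Recursing over subexpressions:
Each of the 7 symbol leaves contributes 2 states and 0 ε-transitions.
  r|q — 6 states, 4 ε-transitions
  (r|q)* — 8 states, 8 ε-transitions
  (r|q)*·s — 9 states, 8 ε-transitions
  ((r|q)*·s)* — 11 states, 12 ε-transitions
  q|s — 6 states, 4 ε-transitions
  (q|s)* — 8 states, 8 ε-transitions
  (q|s)*·p — 9 states, 8 ε-transitions
  q|((r|q)*·s)*|(q|s)*·p — 24 states, 26 ε-transitions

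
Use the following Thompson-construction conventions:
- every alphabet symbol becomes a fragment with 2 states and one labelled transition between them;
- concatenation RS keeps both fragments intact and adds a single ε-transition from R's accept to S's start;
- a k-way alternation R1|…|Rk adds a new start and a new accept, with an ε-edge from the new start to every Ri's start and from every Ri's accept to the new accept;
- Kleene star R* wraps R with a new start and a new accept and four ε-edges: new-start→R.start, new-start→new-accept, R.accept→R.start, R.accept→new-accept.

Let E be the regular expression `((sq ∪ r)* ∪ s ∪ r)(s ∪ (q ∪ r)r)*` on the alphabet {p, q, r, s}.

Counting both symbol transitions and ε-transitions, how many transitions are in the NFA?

38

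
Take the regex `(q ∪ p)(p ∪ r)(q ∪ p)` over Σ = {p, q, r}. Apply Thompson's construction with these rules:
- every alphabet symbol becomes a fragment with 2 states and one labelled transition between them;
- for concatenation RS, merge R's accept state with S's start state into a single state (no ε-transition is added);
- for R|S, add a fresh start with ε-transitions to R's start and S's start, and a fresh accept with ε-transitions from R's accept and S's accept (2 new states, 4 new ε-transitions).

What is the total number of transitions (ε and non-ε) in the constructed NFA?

18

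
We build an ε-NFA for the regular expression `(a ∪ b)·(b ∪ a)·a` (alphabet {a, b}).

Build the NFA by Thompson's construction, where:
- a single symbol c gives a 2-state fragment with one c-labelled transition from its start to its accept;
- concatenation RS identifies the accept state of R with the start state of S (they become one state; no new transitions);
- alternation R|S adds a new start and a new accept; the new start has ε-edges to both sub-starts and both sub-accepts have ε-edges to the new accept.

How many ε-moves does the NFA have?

8

By structural recursion:
Each of the 5 symbol leaves contributes 0 ε-transitions.
  a ∪ b → 4 ε-transitions
  b ∪ a → 4 ε-transitions
  (a ∪ b)·(b ∪ a)·a → 8 ε-transitions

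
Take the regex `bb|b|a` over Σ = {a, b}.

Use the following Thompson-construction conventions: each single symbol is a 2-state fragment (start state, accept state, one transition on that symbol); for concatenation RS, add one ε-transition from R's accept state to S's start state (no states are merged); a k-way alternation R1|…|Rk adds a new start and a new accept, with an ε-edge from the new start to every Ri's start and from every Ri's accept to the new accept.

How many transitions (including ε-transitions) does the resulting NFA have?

11

Bottom-up over the parse tree:
Each of the 4 symbol leaves contributes 1 transition (1 symbol, 0 ε).
  bb → 3 transitions (2 symbol, 1 ε)
  bb|b|a → 11 transitions (4 symbol, 7 ε)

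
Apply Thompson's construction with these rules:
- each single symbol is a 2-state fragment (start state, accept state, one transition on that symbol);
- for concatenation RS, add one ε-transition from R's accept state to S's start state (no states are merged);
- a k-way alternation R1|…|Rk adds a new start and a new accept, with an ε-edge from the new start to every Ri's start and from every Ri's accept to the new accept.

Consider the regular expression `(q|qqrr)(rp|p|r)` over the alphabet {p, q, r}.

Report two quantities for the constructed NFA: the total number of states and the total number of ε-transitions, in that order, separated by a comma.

22, 15

Recursing over subexpressions:
Each of the 9 symbol leaves contributes 2 states and 0 ε-transitions.
  qqrr — 8 states, 3 ε-transitions
  q|qqrr — 12 states, 7 ε-transitions
  rp — 4 states, 1 ε-transition
  rp|p|r — 10 states, 7 ε-transitions
  (q|qqrr)(rp|p|r) — 22 states, 15 ε-transitions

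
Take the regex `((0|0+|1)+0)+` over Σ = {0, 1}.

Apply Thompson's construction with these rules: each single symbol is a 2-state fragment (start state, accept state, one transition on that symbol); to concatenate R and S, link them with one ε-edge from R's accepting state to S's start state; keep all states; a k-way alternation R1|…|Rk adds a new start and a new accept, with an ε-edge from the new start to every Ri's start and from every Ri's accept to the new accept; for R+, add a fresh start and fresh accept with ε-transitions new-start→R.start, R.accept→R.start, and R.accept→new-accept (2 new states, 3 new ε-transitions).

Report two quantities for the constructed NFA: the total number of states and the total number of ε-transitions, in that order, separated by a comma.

16, 16

Per subexpression:
Each of the 4 symbol leaves contributes 2 states and 0 ε-transitions.
  0+ = 4 states, 3 ε-transitions
  0|0+|1 = 10 states, 9 ε-transitions
  (0|0+|1)+ = 12 states, 12 ε-transitions
  (0|0+|1)+0 = 14 states, 13 ε-transitions
  ((0|0+|1)+0)+ = 16 states, 16 ε-transitions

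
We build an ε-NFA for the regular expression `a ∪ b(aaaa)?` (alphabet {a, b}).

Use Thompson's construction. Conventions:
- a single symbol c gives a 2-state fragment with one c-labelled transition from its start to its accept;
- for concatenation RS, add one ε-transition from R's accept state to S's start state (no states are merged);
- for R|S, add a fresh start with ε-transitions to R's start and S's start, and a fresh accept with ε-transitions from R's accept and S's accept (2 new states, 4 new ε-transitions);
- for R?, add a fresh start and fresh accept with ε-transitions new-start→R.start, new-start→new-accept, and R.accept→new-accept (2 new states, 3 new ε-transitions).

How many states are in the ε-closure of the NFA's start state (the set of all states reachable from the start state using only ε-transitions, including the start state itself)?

3

Compute the ε-closure size of each fragment's start state recursively; a symbol fragment's start has no outgoing ε-edge, so its closure is just itself (size 1).
  aaaa : |ε-closure| equals the left operand's closure size = 1 (its accept is not ε-reachable, so the closure stops there)
  (aaaa)? : new start has ε-edges to the inner start and to the new accept, so |ε-closure| = 2 + 1 = 3
  b(aaaa)? : |ε-closure| equals the left operand's closure size = 1 (its accept is not ε-reachable, so the closure stops there)
  a ∪ b(aaaa)? : new start ε-reaches every alternative's start; none of them accept ε, so the new accept is not reached: |ε-closure| = 1 + 1 + 1 = 3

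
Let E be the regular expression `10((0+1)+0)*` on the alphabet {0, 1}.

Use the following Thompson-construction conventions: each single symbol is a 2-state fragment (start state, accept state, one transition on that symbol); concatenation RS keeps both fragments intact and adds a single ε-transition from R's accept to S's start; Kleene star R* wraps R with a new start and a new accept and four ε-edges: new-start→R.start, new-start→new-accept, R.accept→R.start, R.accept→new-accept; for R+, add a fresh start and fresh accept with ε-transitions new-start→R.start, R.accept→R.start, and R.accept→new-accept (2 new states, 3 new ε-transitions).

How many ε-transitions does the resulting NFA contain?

14

Recursing over subexpressions:
Each of the 5 symbol leaves contributes 0 ε-transitions.
  0+ = 3 ε-transitions
  0+1 = 4 ε-transitions
  (0+1)+ = 7 ε-transitions
  (0+1)+0 = 8 ε-transitions
  ((0+1)+0)* = 12 ε-transitions
  10((0+1)+0)* = 14 ε-transitions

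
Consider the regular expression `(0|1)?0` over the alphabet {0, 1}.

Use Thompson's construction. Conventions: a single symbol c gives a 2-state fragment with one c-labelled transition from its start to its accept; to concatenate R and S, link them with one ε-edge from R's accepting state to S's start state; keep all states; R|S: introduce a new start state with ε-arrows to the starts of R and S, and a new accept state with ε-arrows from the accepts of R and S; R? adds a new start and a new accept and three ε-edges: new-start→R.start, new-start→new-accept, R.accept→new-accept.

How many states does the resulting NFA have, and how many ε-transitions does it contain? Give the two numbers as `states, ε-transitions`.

10, 8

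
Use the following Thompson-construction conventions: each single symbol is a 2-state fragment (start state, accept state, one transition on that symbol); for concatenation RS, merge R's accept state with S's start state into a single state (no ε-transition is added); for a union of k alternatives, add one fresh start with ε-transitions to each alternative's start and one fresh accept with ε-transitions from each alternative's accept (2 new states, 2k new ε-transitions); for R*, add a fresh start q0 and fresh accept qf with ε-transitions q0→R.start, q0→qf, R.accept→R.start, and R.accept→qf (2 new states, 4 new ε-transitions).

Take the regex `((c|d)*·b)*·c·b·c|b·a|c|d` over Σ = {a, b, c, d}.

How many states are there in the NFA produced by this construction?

23

By structural recursion:
Each of the 10 symbol leaves contributes a 2-state fragment.
  c|d — 6 states
  (c|d)* — 8 states
  (c|d)*·b — 9 states
  ((c|d)*·b)* — 11 states
  ((c|d)*·b)*·c·b·c — 14 states
  b·a — 3 states
  ((c|d)*·b)*·c·b·c|b·a|c|d — 23 states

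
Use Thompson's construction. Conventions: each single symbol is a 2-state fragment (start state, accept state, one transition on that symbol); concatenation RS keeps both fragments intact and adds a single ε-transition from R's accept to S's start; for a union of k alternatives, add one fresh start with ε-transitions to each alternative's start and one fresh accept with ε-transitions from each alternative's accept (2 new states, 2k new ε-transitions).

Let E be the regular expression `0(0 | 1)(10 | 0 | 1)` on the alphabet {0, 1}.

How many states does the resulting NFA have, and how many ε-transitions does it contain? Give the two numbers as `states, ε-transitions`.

Building bottom-up:
Each of the 7 symbol leaves contributes 2 states and 0 ε-transitions.
  0 | 1 : 6 states, 4 ε-transitions
  10 : 4 states, 1 ε-transition
  10 | 0 | 1 : 10 states, 7 ε-transitions
  0(0 | 1)(10 | 0 | 1) : 18 states, 13 ε-transitions

18, 13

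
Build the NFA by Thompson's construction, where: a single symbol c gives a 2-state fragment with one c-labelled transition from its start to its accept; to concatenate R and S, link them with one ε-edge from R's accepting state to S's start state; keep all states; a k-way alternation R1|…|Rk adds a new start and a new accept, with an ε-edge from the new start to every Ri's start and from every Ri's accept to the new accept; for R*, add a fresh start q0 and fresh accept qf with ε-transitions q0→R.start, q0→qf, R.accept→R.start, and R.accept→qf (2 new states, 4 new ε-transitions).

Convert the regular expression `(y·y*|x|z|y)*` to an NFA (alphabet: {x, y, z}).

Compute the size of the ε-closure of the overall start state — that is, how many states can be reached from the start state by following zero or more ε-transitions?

Let C(F) = |ε-closure(F.start)| within fragment F, and note whether F accepts ε. Symbol fragments have C = 1 and do not accept ε. Then:
  y* → the star's fresh start ε-reaches both the body's start and the fresh accept: |ε-closure| = 2 + 1 = 3
  y·y* → |ε-closure| equals the left operand's closure size = 1 (its accept is not ε-reachable, so the closure stops there)
  y·y*|x|z|y → new start ε-reaches every alternative's start; none of them accept ε, so the new accept is not reached: |ε-closure| = 1 + 1 + 1 + 1 + 1 = 5
  (y·y*|x|z|y)* → the star's fresh start ε-reaches both the body's start and the fresh accept: |ε-closure| = 2 + 5 = 7

7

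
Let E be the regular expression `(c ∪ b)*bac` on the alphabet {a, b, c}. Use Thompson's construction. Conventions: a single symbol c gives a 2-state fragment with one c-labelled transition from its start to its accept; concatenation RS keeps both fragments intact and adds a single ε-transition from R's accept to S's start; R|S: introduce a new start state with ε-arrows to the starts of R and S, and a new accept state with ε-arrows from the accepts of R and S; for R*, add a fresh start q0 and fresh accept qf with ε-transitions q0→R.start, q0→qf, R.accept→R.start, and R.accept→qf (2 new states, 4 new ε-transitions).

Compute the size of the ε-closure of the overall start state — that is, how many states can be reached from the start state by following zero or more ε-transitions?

6

Work bottom-up. For each fragment F, track |ε-closure(F.start)| and whether F's accept lies in that closure (i.e. whether F accepts ε). A single-symbol fragment has closure size 1 and does not accept ε.
  c ∪ b — |closure| = 1 + 1 + 1 = 3 (the new accept is not ε-reachable since no branch accepts ε)
  (c ∪ b)* — |closure| = 1 (new start) + 3 (body) + 1 (new accept) = 5
  (c ∪ b)*bac — |closure| = 5 + 1 = 6 (closure spills across the concat boundary because the left factor accepts ε)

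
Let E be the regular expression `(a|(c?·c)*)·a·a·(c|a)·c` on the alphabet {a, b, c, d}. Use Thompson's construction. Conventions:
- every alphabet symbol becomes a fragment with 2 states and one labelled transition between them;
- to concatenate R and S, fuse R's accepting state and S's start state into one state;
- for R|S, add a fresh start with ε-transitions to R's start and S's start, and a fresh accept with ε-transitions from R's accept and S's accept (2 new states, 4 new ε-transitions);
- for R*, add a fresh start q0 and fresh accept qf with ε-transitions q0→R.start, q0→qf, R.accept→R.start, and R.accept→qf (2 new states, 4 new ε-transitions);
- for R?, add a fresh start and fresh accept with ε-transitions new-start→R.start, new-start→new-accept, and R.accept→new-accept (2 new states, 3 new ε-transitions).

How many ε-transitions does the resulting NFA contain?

15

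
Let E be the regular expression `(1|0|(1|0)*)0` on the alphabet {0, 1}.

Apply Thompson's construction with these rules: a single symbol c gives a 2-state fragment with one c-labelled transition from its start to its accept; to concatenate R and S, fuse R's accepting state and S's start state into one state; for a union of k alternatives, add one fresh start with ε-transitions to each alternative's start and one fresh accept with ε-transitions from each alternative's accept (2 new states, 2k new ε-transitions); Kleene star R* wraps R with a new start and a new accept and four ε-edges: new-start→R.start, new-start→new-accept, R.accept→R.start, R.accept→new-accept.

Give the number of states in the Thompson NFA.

15

Bottom-up over the parse tree:
Each of the 5 symbol leaves contributes a 2-state fragment.
  1|0 — 6 states
  (1|0)* — 8 states
  1|0|(1|0)* — 14 states
  (1|0|(1|0)*)0 — 15 states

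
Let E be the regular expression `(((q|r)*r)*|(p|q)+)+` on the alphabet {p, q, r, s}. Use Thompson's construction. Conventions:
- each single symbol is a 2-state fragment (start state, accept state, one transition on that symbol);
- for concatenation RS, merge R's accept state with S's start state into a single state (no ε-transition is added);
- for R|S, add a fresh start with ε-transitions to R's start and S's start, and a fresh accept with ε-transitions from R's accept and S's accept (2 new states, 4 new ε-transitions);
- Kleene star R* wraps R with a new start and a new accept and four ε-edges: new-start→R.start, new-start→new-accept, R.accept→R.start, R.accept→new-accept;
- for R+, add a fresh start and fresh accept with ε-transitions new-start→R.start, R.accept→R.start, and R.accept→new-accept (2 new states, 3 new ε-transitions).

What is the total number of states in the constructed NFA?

Per subexpression:
Each of the 5 symbol leaves contributes a 2-state fragment.
  q|r = 6 states
  (q|r)* = 8 states
  (q|r)*r = 9 states
  ((q|r)*r)* = 11 states
  p|q = 6 states
  (p|q)+ = 8 states
  ((q|r)*r)*|(p|q)+ = 21 states
  (((q|r)*r)*|(p|q)+)+ = 23 states

23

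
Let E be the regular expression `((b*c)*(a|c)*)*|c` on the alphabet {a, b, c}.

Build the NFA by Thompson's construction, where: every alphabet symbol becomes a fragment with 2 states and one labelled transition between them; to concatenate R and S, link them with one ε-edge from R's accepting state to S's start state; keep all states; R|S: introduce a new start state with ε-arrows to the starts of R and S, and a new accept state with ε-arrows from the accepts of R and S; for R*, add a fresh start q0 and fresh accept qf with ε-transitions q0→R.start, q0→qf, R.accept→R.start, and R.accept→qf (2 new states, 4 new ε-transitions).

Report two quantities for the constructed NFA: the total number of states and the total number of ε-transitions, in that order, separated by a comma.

22, 26

By structural recursion:
Each of the 5 symbol leaves contributes 2 states and 0 ε-transitions.
  b* — 4 states, 4 ε-transitions
  b*c — 6 states, 5 ε-transitions
  (b*c)* — 8 states, 9 ε-transitions
  a|c — 6 states, 4 ε-transitions
  (a|c)* — 8 states, 8 ε-transitions
  (b*c)*(a|c)* — 16 states, 18 ε-transitions
  ((b*c)*(a|c)*)* — 18 states, 22 ε-transitions
  ((b*c)*(a|c)*)*|c — 22 states, 26 ε-transitions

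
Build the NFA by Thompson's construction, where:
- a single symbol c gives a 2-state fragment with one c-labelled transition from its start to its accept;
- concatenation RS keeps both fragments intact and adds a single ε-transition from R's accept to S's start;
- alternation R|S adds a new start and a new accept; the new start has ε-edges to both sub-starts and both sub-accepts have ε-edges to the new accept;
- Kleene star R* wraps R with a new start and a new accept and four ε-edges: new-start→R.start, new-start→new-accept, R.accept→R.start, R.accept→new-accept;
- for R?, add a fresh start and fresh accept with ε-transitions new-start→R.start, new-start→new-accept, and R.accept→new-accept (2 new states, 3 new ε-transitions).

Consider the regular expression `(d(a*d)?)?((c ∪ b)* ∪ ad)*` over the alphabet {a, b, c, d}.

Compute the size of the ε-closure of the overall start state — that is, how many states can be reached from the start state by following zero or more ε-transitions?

13

Work bottom-up. For each fragment F, track |ε-closure(F.start)| and whether F's accept lies in that closure (i.e. whether F accepts ε). A single-symbol fragment has closure size 1 and does not accept ε.
  a* — |ε-closure| = 1 (new start) + 1 (body) + 1 (new accept) = 3
  a*d — the left operand accepts ε, so the closure extends into the next operand (via the concat ε-link); |ε-closure| = 3 + 1 = 4
  (a*d)? — new start has ε-edges to the inner start and to the new accept, so |ε-closure| = 2 + 4 = 6
  d(a*d)? — |ε-closure| equals the left operand's closure size = 1 (its accept is not ε-reachable, so the closure stops there)
  (d(a*d)?)? — |ε-closure| = 1 (new start) + 1 (body) + 1 (new accept, via ε) = 3
  c ∪ b — |ε-closure| = 1 + 1 + 1 = 3 (the new accept is not ε-reachable since no branch accepts ε)
  (c ∪ b)* — new start has ε-edges to the inner start and to the new accept, so |ε-closure| = 2 + 3 = 5
  ad — same as the first factor's closure: |ε-closure| = 1
  (c ∪ b)* ∪ ad — |ε-closure| = 1 (new start) + (5 + 1) + 1 (new accept, since some branch ε-reaches its own accept) = 8
  ((c ∪ b)* ∪ ad)* — the star's fresh start ε-reaches both the body's start and the fresh accept: |ε-closure| = 2 + 8 = 10
  (d(a*d)?)?((c ∪ b)* ∪ ad)* — |ε-closure| = 3 + 10 = 13 (closure spills across the concat boundary because the left factor accepts ε)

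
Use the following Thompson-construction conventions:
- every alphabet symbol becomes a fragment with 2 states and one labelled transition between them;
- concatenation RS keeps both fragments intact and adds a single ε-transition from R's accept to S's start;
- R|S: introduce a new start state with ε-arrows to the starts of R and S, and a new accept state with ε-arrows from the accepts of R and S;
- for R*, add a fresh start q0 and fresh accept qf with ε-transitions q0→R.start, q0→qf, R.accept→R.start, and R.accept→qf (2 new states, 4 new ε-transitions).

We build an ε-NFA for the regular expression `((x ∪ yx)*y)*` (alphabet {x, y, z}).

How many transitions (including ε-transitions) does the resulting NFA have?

18

Per subexpression:
Each of the 4 symbol leaves contributes 1 transition (1 symbol, 0 ε).
  yx : 3 transitions (2 symbol, 1 ε)
  x ∪ yx : 8 transitions (3 symbol, 5 ε)
  (x ∪ yx)* : 12 transitions (3 symbol, 9 ε)
  (x ∪ yx)*y : 14 transitions (4 symbol, 10 ε)
  ((x ∪ yx)*y)* : 18 transitions (4 symbol, 14 ε)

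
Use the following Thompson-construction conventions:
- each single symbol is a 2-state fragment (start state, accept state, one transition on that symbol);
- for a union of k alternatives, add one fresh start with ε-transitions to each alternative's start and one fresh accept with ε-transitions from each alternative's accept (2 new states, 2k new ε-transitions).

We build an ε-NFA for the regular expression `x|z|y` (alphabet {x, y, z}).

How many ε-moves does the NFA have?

6

Per subexpression:
Each of the 3 symbol leaves contributes 0 ε-transitions.
  x|z|y : 6 ε-transitions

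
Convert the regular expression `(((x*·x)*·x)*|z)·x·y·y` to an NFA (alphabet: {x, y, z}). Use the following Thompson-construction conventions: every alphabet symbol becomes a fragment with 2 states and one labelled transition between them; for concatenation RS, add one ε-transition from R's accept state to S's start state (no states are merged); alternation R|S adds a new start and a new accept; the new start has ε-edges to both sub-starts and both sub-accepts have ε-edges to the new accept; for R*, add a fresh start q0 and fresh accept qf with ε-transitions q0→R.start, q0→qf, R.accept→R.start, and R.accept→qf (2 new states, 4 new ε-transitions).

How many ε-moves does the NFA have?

Recursing over subexpressions:
Each of the 7 symbol leaves contributes 0 ε-transitions.
  x* = 4 ε-transitions
  x*·x = 5 ε-transitions
  (x*·x)* = 9 ε-transitions
  (x*·x)*·x = 10 ε-transitions
  ((x*·x)*·x)* = 14 ε-transitions
  ((x*·x)*·x)*|z = 18 ε-transitions
  (((x*·x)*·x)*|z)·x·y·y = 21 ε-transitions

21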